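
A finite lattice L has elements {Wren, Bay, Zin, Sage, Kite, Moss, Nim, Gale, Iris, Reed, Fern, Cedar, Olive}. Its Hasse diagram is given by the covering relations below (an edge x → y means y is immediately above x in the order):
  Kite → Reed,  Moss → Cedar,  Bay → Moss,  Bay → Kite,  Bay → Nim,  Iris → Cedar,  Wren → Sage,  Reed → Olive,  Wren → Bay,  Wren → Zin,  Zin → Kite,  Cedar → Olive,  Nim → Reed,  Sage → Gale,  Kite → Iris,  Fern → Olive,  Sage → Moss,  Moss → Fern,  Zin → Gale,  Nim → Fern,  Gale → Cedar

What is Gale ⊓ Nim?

Common lower bounds of {Gale, Nim}: Wren.
The greatest among these is Wren.

Wren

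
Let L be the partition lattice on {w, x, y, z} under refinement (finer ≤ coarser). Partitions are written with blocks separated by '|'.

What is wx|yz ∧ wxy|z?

wx|y|z

Common lower bounds of {wx|yz, wxy|z}: wx|y|z, w|x|y|z.
The greatest among these is wx|y|z.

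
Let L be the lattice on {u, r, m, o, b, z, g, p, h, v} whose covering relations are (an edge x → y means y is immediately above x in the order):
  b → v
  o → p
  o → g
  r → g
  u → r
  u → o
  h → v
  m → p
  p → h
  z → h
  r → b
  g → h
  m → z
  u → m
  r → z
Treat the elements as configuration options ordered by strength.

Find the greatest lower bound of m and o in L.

u

Common lower bounds of {m, o}: u.
The greatest among these is u.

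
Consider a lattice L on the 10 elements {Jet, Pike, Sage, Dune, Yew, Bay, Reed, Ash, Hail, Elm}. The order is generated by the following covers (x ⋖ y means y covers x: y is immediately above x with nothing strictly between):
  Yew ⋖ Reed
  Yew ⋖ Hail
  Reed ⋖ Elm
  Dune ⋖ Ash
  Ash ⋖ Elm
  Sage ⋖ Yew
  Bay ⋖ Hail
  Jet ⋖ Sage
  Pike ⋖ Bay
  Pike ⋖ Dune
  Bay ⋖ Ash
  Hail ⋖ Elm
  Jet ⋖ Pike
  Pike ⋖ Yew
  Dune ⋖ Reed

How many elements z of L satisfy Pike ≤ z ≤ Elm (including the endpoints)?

The interval [Pike, Elm] = {Ash, Bay, Dune, Elm, Hail, Pike, Reed, Yew}, which has 8 elements.

8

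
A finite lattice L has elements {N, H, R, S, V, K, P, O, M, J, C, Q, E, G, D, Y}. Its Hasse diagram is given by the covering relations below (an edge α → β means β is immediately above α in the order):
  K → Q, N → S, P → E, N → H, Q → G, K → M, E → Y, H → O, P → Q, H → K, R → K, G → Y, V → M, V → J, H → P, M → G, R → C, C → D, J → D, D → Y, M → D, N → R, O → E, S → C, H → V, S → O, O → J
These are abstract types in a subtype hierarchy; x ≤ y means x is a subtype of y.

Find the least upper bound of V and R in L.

M

Common upper bounds of {V, R}: D, G, M, Y.
The least among these is M.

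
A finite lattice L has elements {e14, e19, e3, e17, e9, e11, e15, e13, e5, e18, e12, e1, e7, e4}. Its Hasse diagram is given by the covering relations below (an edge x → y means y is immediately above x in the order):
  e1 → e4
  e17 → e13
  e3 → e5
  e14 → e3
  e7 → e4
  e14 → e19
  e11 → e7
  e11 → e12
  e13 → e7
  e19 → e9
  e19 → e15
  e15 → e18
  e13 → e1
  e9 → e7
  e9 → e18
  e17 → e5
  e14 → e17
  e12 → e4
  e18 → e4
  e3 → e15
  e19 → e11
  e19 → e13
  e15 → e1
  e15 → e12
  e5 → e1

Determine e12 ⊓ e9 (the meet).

Common lower bounds of {e12, e9}: e14, e19.
The greatest among these is e19.

e19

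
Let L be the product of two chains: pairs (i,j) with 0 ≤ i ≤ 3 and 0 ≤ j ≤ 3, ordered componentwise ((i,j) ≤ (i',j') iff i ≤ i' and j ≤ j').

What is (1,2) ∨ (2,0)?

In a product of chains, the join is componentwise max, giving (2,2).

(2,2)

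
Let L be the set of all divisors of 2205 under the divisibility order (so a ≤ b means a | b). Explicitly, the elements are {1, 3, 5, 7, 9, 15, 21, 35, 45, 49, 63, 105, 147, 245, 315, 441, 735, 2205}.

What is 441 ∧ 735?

In the divisibility order, the meet is the greatest common divisor: gcd(441, 735) = 147.

147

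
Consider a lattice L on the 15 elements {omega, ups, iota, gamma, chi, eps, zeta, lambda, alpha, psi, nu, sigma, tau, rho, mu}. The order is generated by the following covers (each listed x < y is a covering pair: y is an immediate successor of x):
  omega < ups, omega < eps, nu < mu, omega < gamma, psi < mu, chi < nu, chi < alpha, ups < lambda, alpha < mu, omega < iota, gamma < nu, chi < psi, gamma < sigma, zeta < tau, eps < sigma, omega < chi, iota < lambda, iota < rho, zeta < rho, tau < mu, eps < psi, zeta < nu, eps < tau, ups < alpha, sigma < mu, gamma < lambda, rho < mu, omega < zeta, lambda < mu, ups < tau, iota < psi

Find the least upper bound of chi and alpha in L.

Common upper bounds of {chi, alpha}: alpha, mu.
The least among these is alpha.

alpha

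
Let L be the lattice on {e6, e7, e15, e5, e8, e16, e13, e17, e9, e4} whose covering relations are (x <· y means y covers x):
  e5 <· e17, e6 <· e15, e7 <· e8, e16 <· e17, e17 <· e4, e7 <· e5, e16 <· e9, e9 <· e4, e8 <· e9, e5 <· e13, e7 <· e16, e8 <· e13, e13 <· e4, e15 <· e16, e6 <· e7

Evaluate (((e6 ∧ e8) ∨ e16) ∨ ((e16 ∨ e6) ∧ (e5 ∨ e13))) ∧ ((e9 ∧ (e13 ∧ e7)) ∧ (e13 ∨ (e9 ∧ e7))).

e7

e6 ∧ e8 = e6
e6 ∨ e16 = e16
e16 ∨ e6 = e16
e5 ∨ e13 = e13
e16 ∧ e13 = e7
e16 ∨ e7 = e16
e13 ∧ e7 = e7
e9 ∧ e7 = e7
e9 ∧ e7 = e7
e13 ∨ e7 = e13
e7 ∧ e13 = e7
e16 ∧ e7 = e7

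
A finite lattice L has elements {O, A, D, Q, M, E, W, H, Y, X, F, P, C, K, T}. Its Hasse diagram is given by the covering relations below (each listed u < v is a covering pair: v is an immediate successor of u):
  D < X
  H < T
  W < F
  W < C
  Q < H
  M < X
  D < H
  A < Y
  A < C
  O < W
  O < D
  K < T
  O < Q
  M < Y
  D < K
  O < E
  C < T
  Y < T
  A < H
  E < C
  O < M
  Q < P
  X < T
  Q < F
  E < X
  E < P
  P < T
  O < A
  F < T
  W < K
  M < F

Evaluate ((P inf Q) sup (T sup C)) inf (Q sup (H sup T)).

T

P ∧ Q = Q
T ∨ C = T
Q ∨ T = T
H ∨ T = T
Q ∨ T = T
T ∧ T = T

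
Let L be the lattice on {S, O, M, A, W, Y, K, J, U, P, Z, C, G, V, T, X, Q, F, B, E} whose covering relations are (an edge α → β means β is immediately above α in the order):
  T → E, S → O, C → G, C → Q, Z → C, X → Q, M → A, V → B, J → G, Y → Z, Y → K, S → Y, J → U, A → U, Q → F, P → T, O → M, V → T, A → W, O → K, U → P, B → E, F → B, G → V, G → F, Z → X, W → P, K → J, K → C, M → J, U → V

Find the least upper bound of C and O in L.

C

Common upper bounds of {C, O}: B, C, E, F, G, Q, T, V.
The least among these is C.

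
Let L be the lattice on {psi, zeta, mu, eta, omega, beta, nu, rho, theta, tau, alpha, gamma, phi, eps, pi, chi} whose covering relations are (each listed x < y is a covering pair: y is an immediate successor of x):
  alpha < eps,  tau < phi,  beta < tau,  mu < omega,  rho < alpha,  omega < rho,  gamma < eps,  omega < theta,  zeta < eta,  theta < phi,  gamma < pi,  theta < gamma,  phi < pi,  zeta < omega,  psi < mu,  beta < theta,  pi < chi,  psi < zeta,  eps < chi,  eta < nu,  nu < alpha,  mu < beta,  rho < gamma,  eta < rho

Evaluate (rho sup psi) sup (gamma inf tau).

rho ∨ psi = rho
gamma ∧ tau = beta
rho ∨ beta = gamma

gamma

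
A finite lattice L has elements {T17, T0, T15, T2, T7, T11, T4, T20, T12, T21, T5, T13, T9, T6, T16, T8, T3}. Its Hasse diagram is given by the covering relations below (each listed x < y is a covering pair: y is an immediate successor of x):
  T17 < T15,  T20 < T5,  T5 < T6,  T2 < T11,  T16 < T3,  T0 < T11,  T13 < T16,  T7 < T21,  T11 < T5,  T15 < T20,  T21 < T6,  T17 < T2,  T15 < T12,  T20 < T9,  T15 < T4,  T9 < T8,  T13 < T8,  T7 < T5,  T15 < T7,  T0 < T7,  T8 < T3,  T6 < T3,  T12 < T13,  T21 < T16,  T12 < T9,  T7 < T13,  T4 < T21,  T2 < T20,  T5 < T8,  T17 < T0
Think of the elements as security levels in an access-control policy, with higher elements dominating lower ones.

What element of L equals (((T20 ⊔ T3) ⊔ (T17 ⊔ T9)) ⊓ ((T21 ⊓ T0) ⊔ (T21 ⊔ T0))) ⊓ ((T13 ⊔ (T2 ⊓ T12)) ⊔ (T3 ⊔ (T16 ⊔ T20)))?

T21

T20 ∨ T3 = T3
T17 ∨ T9 = T9
T3 ∨ T9 = T3
T21 ∧ T0 = T0
T21 ∨ T0 = T21
T0 ∨ T21 = T21
T3 ∧ T21 = T21
T2 ∧ T12 = T17
T13 ∨ T17 = T13
T16 ∨ T20 = T3
T3 ∨ T3 = T3
T13 ∨ T3 = T3
T21 ∧ T3 = T21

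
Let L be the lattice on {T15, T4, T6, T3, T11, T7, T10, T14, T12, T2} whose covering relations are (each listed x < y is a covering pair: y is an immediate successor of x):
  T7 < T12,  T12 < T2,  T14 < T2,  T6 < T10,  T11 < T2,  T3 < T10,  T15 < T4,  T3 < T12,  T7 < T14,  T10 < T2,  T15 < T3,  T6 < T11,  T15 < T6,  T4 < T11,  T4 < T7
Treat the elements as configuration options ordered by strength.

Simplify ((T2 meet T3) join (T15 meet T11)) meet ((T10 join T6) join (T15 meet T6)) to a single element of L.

T3

T2 ∧ T3 = T3
T15 ∧ T11 = T15
T3 ∨ T15 = T3
T10 ∨ T6 = T10
T15 ∧ T6 = T15
T10 ∨ T15 = T10
T3 ∧ T10 = T3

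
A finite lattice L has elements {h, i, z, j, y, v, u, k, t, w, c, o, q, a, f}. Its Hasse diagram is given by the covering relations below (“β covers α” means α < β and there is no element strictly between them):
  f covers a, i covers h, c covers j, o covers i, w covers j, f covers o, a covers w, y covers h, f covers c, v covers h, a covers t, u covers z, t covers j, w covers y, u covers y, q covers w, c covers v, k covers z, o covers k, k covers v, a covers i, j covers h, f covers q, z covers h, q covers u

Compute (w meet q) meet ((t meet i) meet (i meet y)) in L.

h

w ∧ q = w
t ∧ i = h
i ∧ y = h
h ∧ h = h
w ∧ h = h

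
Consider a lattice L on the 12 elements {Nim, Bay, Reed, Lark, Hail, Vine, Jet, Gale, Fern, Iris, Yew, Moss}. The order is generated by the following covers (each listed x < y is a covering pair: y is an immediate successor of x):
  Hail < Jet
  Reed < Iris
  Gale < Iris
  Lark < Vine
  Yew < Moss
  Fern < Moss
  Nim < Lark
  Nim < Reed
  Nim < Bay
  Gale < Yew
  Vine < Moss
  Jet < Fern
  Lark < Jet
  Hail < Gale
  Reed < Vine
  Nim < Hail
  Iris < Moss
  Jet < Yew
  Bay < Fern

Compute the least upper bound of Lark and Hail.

Jet

Common upper bounds of {Lark, Hail}: Fern, Jet, Moss, Yew.
The least among these is Jet.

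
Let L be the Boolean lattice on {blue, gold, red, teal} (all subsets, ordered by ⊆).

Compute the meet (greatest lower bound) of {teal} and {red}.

Under ⊆, meet is intersection: {teal} ∩ {red} = ∅.

∅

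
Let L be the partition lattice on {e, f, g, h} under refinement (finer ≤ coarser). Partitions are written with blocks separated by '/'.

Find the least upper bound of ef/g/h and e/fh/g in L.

The join of ef/g/h and e/fh/g merges any blocks that overlap across the partitions, giving efh/g.

efh/g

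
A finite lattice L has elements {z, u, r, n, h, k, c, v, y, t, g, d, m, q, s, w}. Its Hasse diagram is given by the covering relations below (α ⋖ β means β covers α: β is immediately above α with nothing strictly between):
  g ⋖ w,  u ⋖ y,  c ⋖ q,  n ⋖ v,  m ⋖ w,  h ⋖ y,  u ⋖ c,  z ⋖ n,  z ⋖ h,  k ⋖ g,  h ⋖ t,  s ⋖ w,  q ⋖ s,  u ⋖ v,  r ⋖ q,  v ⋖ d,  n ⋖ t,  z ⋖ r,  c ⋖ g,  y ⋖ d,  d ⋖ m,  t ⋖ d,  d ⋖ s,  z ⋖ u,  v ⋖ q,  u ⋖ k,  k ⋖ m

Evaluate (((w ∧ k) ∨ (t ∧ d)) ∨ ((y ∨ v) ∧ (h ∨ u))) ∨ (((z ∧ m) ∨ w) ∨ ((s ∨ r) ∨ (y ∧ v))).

w

w ∧ k = k
t ∧ d = t
k ∨ t = m
y ∨ v = d
h ∨ u = y
d ∧ y = y
m ∨ y = m
z ∧ m = z
z ∨ w = w
s ∨ r = s
y ∧ v = u
s ∨ u = s
w ∨ s = w
m ∨ w = w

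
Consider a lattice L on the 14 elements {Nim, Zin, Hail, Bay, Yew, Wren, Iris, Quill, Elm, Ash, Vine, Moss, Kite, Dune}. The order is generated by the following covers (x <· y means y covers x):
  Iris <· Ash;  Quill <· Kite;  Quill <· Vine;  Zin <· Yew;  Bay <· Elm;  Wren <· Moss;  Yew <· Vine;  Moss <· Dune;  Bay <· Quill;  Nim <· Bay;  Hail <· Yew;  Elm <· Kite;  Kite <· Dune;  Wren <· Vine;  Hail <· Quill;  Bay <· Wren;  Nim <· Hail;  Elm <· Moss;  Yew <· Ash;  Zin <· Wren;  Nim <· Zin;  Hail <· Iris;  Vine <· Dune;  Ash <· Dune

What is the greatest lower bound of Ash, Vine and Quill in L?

Common lower bounds of {Ash, Vine, Quill}: Hail, Nim.
The greatest among these is Hail.

Hail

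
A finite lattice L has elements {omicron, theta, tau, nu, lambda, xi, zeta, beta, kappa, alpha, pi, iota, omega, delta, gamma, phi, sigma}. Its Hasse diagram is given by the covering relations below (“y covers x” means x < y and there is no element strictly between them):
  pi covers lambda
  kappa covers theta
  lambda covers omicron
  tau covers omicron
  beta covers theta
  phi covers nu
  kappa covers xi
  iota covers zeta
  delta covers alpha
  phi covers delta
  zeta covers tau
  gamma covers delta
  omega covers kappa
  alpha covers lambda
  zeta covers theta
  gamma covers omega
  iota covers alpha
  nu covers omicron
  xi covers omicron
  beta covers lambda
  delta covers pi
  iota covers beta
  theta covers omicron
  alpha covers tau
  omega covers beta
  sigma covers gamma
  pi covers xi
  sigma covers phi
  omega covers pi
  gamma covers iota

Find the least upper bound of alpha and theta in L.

iota

Common upper bounds of {alpha, theta}: gamma, iota, sigma.
The least among these is iota.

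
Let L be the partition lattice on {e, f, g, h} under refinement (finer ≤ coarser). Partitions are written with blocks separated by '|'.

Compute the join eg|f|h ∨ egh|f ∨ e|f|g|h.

Common upper bounds of {eg|f|h, egh|f, e|f|g|h}: efgh, egh|f.
The least among these is egh|f.

egh|f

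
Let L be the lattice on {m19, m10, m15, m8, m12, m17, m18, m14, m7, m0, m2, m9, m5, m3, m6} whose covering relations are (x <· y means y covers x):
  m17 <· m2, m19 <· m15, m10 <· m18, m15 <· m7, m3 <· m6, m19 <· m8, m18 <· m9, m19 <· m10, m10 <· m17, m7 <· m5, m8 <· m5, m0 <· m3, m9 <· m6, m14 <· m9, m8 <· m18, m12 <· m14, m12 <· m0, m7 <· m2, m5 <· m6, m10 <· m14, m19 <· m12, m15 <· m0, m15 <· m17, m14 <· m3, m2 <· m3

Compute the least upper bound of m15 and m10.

m17

Common upper bounds of {m15, m10}: m17, m2, m3, m6.
The least among these is m17.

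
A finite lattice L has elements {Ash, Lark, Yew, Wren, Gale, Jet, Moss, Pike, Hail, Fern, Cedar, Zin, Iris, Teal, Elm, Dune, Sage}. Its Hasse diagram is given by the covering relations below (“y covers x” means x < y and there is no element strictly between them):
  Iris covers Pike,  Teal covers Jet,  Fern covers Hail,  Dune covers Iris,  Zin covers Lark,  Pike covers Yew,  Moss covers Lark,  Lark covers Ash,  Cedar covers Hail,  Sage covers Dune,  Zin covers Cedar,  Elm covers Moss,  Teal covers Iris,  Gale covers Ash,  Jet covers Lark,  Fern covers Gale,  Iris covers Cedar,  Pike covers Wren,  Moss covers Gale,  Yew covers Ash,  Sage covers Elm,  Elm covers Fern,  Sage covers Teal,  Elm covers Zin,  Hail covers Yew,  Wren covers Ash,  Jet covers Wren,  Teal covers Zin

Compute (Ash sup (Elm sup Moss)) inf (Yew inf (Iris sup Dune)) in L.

Yew

Elm ∨ Moss = Elm
Ash ∨ Elm = Elm
Iris ∨ Dune = Dune
Yew ∧ Dune = Yew
Elm ∧ Yew = Yew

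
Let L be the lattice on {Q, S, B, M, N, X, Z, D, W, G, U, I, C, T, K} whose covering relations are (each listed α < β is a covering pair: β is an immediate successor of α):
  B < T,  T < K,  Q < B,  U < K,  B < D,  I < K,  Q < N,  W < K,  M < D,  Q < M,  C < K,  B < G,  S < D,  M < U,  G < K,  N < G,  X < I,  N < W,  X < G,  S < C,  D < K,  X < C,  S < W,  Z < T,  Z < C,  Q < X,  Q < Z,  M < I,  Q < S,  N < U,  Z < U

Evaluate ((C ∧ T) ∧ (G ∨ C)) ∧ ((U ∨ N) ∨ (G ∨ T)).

C ∧ T = Z
G ∨ C = K
Z ∧ K = Z
U ∨ N = U
G ∨ T = K
U ∨ K = K
Z ∧ K = Z

Z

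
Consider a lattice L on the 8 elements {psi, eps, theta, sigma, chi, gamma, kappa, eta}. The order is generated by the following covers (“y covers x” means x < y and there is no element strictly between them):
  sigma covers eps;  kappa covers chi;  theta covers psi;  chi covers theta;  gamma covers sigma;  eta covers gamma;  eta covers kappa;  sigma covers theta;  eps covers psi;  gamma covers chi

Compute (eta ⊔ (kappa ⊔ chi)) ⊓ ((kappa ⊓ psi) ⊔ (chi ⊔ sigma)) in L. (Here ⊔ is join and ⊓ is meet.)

kappa ∨ chi = kappa
eta ∨ kappa = eta
kappa ∧ psi = psi
chi ∨ sigma = gamma
psi ∨ gamma = gamma
eta ∧ gamma = gamma

gamma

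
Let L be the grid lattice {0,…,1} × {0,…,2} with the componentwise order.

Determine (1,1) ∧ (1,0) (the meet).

(1,0)

In a product of chains, the meet is componentwise min, giving (1,0).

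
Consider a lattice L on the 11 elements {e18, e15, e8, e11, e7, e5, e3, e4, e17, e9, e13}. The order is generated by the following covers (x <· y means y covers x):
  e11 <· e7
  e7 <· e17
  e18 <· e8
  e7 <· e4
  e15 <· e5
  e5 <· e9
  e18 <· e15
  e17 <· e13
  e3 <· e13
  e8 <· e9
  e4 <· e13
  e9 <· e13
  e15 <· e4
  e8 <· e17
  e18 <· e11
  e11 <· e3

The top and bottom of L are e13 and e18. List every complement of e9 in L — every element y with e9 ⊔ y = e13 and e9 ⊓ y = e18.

Need y with e9 ∨ y = e13 and e9 ∧ y = e18.
Checking each element gives: e11, e3, e7.

e11, e3, e7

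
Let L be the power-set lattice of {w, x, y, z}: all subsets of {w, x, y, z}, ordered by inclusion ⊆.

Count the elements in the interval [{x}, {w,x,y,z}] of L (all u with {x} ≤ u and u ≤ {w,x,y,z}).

8

The interval [{x}, {w,x,y,z}] = {{w,x,y,z}, {w,x,y}, {w,x,z}, {w,x}, {x,y,z}, {x,y}, {x,z}, {x}}, which has 8 elements.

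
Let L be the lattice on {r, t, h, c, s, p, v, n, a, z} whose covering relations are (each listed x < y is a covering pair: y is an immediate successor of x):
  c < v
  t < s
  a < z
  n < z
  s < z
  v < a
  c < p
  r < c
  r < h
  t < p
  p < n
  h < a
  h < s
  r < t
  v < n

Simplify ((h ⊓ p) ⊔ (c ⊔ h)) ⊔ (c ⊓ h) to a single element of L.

h ∧ p = r
c ∨ h = a
r ∨ a = a
c ∧ h = r
a ∨ r = a

a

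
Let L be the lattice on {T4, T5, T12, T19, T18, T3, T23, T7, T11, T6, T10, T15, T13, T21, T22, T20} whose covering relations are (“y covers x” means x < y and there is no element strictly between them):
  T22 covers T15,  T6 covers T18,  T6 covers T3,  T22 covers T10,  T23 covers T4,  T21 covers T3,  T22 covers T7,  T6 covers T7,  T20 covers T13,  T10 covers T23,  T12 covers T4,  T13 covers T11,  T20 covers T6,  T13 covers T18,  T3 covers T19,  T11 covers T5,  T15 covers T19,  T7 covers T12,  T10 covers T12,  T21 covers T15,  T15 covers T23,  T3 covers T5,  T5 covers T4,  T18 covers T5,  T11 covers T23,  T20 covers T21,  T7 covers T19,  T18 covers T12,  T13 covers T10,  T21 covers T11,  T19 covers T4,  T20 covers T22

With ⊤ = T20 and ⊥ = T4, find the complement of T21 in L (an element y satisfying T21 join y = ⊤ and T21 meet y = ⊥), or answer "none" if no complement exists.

Need y with T21 ∨ y = T20 and T21 ∧ y = T4.
Checking each element gives: T12.

T12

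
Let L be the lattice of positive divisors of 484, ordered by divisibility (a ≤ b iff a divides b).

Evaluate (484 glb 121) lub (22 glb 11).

484 ∧ 121 = 121
22 ∧ 11 = 11
121 ∨ 11 = 121

121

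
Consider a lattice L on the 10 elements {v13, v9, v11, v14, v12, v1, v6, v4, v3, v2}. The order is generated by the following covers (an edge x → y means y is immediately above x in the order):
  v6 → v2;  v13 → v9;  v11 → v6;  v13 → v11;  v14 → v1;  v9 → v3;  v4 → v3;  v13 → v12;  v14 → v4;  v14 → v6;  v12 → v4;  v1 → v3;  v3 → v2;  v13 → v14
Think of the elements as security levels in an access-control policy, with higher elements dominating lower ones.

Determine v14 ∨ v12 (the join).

v4

Common upper bounds of {v14, v12}: v2, v3, v4.
The least among these is v4.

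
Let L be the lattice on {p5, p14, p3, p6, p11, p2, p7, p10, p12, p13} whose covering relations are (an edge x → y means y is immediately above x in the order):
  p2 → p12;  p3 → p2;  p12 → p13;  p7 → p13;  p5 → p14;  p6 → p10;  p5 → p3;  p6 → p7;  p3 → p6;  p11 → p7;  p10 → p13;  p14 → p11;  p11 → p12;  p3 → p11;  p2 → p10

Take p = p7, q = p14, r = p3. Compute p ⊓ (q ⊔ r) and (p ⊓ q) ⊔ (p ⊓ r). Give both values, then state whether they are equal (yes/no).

p11; p11; yes

q ⊔ r = p11, so p ⊓ (q ⊔ r) = p7 ⊓ p11 = p11.
p ⊓ q = p14 and p ⊓ r = p3, so (p ⊓ q) ⊔ (p ⊓ r) = p14 ⊔ p3 = p11.
Equal: yes.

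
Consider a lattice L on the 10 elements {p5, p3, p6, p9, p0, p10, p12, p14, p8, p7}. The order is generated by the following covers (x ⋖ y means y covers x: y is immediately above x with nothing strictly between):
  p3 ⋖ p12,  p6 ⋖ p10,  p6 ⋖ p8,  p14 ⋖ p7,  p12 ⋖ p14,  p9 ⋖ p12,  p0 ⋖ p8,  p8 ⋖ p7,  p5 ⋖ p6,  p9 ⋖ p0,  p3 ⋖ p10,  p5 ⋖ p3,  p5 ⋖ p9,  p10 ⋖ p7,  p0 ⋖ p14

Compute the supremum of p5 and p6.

p6

Common upper bounds of {p5, p6}: p10, p6, p7, p8.
The least among these is p6.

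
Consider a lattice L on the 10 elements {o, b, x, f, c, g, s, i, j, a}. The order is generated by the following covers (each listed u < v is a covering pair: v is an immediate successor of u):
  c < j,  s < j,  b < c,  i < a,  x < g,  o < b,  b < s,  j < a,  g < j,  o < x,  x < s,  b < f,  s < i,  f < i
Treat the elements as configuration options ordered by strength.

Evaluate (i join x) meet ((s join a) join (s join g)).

i ∨ x = i
s ∨ a = a
s ∨ g = j
a ∨ j = a
i ∧ a = i

i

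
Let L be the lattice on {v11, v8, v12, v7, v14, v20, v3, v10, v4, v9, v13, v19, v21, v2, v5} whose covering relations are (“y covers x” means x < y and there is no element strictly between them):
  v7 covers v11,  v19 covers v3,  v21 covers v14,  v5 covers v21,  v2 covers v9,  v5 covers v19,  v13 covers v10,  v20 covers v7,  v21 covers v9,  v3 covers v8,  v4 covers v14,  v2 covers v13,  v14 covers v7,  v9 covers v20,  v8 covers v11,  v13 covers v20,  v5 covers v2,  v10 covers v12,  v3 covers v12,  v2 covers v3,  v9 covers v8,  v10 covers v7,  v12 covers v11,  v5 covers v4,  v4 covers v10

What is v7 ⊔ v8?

v9

Common upper bounds of {v7, v8}: v2, v21, v5, v9.
The least among these is v9.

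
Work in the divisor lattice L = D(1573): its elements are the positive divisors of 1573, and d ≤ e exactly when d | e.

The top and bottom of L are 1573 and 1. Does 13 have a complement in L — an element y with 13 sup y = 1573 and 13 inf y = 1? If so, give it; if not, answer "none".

Need y with 13 ∨ y = 1573 and 13 ∧ y = 1.
Checking each element gives: 121.

121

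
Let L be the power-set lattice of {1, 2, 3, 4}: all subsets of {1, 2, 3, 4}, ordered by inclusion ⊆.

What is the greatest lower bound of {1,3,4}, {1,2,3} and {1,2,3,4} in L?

Under ⊆, meet is intersection: {1,3,4} ∩ {1,2,3} ∩ {1,2,3,4} = {1,3}.

{1,3}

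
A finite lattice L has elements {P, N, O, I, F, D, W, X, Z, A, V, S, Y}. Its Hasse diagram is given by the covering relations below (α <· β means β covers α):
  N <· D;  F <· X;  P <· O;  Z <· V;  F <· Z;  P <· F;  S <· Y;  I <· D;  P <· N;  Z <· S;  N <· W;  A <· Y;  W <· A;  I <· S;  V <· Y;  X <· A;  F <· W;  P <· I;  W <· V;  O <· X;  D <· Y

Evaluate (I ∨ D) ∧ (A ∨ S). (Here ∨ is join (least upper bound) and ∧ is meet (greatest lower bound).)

I ∨ D = D
A ∨ S = Y
D ∧ Y = D

D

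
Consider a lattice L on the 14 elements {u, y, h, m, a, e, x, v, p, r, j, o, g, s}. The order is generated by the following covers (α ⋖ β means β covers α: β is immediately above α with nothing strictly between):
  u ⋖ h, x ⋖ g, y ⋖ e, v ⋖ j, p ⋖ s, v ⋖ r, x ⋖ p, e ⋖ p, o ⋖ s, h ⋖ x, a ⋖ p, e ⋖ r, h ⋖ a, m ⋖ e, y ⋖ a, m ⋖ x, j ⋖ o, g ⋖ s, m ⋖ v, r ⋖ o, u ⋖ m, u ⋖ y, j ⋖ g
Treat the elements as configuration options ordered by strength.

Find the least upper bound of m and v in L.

v

Common upper bounds of {m, v}: g, j, o, r, s, v.
The least among these is v.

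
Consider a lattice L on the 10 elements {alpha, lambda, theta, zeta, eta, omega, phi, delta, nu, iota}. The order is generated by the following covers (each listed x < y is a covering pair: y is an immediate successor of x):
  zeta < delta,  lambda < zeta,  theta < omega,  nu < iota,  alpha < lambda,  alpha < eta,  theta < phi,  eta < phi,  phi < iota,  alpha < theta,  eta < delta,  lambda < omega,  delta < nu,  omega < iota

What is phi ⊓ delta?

Common lower bounds of {phi, delta}: alpha, eta.
The greatest among these is eta.

eta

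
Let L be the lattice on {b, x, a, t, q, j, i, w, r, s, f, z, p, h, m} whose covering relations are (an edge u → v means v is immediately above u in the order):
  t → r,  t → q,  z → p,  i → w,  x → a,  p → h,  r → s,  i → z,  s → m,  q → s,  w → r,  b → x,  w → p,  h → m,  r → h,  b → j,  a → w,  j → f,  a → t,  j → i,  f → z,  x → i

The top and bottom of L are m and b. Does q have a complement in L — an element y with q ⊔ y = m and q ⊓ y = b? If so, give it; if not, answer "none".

Need y with q ∨ y = m and q ∧ y = b.
Checking each element gives: f.

f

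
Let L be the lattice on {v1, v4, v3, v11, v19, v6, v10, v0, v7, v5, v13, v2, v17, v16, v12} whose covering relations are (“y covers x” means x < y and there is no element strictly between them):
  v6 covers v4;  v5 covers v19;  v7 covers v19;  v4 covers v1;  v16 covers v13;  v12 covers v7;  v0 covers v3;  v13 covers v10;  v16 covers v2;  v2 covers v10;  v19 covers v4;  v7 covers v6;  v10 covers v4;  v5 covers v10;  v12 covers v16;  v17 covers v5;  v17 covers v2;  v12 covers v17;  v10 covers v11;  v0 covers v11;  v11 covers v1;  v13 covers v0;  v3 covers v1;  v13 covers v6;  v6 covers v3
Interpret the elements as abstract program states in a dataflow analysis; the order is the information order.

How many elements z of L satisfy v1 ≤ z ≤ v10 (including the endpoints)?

The interval [v1, v10] = {v1, v10, v11, v4}, which has 4 elements.

4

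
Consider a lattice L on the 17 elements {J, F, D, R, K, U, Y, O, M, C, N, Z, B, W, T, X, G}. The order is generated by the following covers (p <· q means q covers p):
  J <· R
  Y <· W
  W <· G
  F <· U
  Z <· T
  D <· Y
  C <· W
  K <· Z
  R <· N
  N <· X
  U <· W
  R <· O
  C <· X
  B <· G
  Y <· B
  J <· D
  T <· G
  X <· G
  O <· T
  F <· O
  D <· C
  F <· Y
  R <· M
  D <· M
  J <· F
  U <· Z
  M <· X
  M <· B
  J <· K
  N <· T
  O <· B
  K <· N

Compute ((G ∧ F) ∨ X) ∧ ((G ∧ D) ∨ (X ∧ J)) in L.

D

G ∧ F = F
F ∨ X = G
G ∧ D = D
X ∧ J = J
D ∨ J = D
G ∧ D = D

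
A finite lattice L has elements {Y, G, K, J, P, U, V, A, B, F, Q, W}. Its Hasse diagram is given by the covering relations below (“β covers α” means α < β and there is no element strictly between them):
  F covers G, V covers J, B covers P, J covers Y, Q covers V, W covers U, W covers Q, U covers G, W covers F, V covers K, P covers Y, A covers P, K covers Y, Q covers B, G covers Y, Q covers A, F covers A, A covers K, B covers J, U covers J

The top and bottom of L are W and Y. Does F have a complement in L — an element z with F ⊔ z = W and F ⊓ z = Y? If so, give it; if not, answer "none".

J

Need z with F ∨ z = W and F ∧ z = Y.
Checking each element gives: J.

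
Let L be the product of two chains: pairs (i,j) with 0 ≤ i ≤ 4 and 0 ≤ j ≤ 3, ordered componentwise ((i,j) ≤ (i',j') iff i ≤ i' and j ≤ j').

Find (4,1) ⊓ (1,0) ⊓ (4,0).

(1,0)

In a product of chains, the meet is componentwise min, giving (1,0).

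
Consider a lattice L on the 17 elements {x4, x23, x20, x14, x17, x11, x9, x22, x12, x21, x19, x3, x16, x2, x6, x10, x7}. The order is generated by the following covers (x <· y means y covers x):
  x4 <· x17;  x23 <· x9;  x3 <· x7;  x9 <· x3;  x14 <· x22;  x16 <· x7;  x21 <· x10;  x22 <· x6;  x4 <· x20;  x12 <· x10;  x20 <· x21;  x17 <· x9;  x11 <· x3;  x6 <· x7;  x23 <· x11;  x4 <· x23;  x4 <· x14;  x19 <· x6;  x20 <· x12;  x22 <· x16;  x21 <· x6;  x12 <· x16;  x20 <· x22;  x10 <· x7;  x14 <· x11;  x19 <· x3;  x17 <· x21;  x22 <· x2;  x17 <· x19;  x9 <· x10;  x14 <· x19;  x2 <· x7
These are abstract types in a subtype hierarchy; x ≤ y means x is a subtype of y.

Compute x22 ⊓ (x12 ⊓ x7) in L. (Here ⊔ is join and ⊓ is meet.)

x20

x12 ∧ x7 = x12
x22 ∧ x12 = x20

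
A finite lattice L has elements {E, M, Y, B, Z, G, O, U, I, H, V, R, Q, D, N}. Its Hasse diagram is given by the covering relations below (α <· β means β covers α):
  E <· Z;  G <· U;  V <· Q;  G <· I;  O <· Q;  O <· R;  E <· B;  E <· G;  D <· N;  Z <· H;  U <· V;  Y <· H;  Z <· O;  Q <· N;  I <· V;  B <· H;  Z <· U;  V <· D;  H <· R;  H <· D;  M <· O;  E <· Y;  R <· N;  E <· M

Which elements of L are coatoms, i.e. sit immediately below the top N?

D, Q, R

The coatoms are exactly the elements covered by N: D, Q, R.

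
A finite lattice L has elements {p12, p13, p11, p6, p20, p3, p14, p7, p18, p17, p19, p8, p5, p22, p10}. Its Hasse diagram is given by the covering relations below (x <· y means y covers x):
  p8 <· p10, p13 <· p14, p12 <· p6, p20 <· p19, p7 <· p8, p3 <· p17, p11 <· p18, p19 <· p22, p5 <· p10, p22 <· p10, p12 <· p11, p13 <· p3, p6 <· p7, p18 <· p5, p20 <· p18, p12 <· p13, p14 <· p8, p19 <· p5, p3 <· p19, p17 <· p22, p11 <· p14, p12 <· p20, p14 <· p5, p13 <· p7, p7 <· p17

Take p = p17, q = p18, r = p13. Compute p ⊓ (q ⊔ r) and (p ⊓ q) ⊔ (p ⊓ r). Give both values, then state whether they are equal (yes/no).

q ⊔ r = p5, so p ⊓ (q ⊔ r) = p17 ⊓ p5 = p3.
p ⊓ q = p12 and p ⊓ r = p13, so (p ⊓ q) ⊔ (p ⊓ r) = p12 ⊔ p13 = p13.
Equal: no.

p3; p13; no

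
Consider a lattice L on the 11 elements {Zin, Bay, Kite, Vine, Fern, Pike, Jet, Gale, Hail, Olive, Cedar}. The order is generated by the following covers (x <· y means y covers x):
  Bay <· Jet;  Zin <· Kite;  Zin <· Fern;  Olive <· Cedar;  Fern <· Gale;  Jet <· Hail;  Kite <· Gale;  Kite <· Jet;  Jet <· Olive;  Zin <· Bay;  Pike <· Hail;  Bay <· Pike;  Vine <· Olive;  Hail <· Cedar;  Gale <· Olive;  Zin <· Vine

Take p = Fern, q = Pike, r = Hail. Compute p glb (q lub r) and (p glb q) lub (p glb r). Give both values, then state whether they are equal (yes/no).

Zin; Zin; yes

q lub r = Hail, so p glb (q lub r) = Fern glb Hail = Zin.
p glb q = Zin and p glb r = Zin, so (p glb q) lub (p glb r) = Zin lub Zin = Zin.
Equal: yes.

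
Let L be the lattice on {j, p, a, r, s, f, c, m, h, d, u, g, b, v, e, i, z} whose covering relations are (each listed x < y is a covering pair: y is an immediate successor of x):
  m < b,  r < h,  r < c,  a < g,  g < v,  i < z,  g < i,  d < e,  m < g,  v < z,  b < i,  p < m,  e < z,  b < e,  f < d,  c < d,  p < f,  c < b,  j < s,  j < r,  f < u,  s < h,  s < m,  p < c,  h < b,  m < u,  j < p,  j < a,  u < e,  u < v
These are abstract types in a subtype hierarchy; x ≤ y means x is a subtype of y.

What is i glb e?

b

Common lower bounds of {i, e}: b, c, h, j, m, p, r, s.
The greatest among these is b.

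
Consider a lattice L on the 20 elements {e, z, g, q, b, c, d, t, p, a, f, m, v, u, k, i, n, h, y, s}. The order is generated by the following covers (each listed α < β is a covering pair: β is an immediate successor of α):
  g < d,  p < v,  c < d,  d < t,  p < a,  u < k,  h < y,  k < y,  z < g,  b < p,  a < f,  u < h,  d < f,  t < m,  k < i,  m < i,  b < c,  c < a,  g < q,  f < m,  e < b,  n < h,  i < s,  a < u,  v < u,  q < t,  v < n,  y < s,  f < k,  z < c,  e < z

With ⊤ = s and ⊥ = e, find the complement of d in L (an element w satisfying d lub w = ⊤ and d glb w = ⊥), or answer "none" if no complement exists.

none

For every candidate w, either d ∨ w ≠ s or d ∧ w ≠ e; no complement exists.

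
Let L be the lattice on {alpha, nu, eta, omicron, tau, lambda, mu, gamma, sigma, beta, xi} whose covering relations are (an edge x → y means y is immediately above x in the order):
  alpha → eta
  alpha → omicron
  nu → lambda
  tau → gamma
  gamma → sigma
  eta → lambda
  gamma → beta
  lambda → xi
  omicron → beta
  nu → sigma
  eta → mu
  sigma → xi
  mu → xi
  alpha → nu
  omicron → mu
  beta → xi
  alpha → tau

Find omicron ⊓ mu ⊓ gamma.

Common lower bounds of {omicron, mu, gamma}: alpha.
The greatest among these is alpha.

alpha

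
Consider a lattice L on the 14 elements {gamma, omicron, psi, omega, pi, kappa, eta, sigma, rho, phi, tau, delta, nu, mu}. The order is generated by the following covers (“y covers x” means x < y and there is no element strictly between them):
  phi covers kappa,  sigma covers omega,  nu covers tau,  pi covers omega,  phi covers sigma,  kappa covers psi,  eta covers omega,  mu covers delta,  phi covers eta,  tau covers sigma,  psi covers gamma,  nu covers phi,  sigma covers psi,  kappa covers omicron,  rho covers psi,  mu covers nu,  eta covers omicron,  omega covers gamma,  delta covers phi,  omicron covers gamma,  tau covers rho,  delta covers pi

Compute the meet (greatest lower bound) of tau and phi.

Common lower bounds of {tau, phi}: gamma, omega, psi, sigma.
The greatest among these is sigma.

sigma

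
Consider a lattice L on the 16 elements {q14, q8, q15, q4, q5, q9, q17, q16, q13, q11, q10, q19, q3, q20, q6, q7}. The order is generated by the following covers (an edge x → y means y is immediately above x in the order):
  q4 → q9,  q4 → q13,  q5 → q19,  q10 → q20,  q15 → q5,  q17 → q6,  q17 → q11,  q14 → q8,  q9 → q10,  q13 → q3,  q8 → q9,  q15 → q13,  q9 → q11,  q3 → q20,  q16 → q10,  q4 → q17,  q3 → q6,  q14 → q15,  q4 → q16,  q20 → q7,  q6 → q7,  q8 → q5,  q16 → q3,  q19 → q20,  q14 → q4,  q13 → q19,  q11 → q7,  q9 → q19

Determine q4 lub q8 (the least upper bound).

q9

Common upper bounds of {q4, q8}: q10, q11, q19, q20, q7, q9.
The least among these is q9.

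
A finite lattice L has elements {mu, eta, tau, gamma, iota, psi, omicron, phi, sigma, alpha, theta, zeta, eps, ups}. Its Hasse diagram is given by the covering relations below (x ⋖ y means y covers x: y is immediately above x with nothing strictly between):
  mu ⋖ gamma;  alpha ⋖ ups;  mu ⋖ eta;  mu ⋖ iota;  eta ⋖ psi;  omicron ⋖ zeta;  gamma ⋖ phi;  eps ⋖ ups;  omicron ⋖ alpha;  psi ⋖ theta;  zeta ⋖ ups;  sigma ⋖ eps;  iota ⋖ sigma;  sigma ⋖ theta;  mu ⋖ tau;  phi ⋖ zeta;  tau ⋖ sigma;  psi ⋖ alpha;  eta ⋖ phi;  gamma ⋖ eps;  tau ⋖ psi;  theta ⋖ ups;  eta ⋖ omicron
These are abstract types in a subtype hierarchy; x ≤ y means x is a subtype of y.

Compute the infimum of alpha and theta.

psi

Common lower bounds of {alpha, theta}: eta, mu, psi, tau.
The greatest among these is psi.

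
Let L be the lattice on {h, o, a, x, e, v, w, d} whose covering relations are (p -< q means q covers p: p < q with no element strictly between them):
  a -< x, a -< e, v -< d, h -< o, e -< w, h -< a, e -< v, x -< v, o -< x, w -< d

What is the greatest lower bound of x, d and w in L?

Common lower bounds of {x, d, w}: a, h.
The greatest among these is a.

a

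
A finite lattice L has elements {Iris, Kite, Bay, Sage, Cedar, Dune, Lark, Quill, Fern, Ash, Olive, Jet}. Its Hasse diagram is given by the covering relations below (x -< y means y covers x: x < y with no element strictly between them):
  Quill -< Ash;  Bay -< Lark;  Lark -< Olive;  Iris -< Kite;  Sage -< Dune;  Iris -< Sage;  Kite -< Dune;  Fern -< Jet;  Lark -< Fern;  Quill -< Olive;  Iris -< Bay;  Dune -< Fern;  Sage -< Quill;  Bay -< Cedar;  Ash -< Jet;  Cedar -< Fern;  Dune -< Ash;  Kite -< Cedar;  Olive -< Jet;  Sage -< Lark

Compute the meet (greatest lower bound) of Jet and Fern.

Common lower bounds of {Jet, Fern}: Bay, Cedar, Dune, Fern, Iris, Kite, Lark, Sage.
The greatest among these is Fern.

Fern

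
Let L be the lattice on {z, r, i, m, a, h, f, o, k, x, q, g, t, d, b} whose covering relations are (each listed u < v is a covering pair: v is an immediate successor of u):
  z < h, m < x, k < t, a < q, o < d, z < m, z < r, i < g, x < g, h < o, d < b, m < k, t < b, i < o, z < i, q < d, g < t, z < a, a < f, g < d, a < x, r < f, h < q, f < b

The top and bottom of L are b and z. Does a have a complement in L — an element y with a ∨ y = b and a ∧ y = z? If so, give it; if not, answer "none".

For every candidate y, either a ∨ y ≠ b or a ∧ y ≠ z; no complement exists.

none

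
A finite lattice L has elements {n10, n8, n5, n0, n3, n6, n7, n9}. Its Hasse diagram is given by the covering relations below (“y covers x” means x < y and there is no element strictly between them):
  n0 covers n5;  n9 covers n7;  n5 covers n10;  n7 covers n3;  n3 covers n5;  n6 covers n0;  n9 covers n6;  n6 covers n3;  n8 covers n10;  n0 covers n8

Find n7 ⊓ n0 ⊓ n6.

Common lower bounds of {n7, n0, n6}: n10, n5.
The greatest among these is n5.

n5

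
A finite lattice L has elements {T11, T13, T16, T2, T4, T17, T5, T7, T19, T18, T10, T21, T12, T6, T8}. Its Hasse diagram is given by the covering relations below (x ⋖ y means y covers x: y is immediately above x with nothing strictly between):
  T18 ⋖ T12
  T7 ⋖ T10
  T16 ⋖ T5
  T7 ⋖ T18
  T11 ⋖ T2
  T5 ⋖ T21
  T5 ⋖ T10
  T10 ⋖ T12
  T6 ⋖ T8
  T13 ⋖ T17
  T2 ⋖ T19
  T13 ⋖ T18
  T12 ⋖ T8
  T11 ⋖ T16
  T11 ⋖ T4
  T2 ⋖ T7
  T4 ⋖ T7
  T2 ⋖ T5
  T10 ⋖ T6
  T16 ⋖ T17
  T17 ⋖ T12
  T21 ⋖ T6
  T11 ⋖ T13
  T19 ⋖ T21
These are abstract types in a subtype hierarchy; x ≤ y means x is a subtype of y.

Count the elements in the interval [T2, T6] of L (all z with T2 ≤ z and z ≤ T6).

7

The interval [T2, T6] = {T10, T19, T2, T21, T5, T6, T7}, which has 7 elements.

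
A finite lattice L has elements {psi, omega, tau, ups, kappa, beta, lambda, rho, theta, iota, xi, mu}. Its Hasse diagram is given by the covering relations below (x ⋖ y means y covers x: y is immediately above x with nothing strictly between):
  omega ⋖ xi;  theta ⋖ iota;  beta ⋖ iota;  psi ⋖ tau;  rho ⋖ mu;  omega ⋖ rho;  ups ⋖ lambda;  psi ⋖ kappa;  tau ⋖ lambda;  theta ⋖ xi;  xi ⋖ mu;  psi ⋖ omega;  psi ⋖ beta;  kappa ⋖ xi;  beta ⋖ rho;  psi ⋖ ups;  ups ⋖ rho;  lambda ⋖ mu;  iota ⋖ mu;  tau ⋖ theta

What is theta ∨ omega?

Common upper bounds of {theta, omega}: mu, xi.
The least among these is xi.

xi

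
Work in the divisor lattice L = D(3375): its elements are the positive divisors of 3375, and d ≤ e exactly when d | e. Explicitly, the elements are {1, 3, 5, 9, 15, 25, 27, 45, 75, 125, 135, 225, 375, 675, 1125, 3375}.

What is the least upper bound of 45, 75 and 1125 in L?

1125

Common upper bounds of {45, 75, 1125}: 1125, 3375.
The least among these is 1125.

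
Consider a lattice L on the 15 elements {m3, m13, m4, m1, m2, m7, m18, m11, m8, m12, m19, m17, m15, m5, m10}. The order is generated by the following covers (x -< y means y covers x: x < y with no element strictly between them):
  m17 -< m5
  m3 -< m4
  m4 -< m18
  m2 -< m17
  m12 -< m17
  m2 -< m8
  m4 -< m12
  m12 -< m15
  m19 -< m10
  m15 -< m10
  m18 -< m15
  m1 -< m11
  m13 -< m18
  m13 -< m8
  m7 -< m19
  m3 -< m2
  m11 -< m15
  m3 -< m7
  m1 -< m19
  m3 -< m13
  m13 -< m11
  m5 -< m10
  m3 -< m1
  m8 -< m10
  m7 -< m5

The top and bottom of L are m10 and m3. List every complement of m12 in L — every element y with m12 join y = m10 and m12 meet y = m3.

Need y with m12 ∨ y = m10 and m12 ∧ y = m3.
Checking each element gives: m19, m8.

m19, m8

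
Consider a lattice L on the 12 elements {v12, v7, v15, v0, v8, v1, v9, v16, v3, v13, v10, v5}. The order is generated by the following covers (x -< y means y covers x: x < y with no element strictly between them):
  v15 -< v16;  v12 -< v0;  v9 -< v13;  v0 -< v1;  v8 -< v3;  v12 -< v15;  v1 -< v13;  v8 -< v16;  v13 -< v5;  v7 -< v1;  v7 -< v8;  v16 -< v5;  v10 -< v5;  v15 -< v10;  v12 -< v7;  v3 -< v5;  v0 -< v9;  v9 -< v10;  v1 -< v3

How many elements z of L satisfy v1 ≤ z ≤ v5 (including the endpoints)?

4

The interval [v1, v5] = {v1, v13, v3, v5}, which has 4 elements.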